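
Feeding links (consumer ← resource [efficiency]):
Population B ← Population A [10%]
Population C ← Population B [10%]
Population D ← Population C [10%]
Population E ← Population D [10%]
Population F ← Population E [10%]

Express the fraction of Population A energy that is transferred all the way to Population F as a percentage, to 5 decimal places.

0.00100%

Product of link efficiencies: 0.1 × 0.1 × 0.1 × 0.1 × 0.1 = 0.00001
As a percentage: 0.00001 × 100 = 0.00100%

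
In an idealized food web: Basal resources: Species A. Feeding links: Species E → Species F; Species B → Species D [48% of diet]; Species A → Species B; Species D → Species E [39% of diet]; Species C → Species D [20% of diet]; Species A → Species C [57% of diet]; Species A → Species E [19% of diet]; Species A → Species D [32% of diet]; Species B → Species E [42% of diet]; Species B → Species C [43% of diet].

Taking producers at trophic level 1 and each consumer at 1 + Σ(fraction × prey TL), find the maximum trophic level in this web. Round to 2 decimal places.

Species B: 1 + 1 = 2
Species C: 1 + (0.57×1 + 0.43×2) = 2.43
Species D: 1 + (0.48×2 + 0.32×1 + 0.2×2.43) = 2.766
Species E: 1 + (0.42×2 + 0.19×1 + 0.39×2.766) = 3.10874
Species F: 1 + 3.10874 = 4.10874

4.11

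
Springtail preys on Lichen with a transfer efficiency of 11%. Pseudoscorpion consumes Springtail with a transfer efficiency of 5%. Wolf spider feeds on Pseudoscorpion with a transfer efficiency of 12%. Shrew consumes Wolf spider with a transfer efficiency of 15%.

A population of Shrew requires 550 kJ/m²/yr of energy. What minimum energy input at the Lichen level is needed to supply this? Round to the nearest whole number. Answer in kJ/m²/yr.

5555556 kJ/m²/yr

Cumulative transfer efficiency: 0.11 × 0.05 × 0.12 × 0.15 = 0.000099
Lichen energy = 550 / 0.000099 = 5555556 kJ/m²/yr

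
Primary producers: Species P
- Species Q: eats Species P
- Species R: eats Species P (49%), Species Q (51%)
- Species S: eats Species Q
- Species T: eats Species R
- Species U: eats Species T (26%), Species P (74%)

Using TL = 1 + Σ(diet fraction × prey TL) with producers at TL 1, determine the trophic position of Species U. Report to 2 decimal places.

Species Q: 1 + 1 = 2
Species R: 1 + (0.49×1 + 0.51×2) = 2.51
Species S: 1 + 2 = 3
Species T: 1 + 2.51 = 3.51
Species U: 1 + (0.26×3.51 + 0.74×1) = 2.6526

2.65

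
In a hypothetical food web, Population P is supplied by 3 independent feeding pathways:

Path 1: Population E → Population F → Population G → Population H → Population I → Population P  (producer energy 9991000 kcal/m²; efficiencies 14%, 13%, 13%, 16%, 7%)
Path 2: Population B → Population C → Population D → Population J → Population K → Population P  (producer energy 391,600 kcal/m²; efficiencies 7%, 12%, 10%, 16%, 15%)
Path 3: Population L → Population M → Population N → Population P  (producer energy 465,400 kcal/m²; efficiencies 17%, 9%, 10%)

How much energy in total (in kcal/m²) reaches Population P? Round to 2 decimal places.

984.71 kcal/m²

Path 1: 9991000 × 0.14 × 0.13 × 0.13 × 0.16 × 0.07 = 264.7535072 kcal/m²
Path 2: 391600 × 0.07 × 0.12 × 0.1 × 0.16 × 0.15 = 7.894656 kcal/m²
Path 3: 465400 × 0.17 × 0.09 × 0.1 = 712.062 kcal/m²
Total at Population P: 264.7535072 + 7.894656 + 712.062 = 984.7101632 kcal/m²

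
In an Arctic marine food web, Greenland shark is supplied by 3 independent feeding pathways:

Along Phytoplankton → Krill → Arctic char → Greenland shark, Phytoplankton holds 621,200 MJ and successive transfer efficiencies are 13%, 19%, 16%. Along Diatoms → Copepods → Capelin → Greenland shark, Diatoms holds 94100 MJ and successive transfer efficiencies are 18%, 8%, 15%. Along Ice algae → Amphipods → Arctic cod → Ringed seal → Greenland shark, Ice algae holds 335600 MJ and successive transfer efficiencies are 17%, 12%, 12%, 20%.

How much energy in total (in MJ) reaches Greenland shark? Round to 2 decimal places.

2822.55 MJ

Via Phytoplankton: 621200 × 0.13 × 0.19 × 0.16 = 2454.9824 MJ
Via Diatoms: 94100 × 0.18 × 0.08 × 0.15 = 203.256 MJ
Via Ice algae: 335600 × 0.17 × 0.12 × 0.12 × 0.2 = 164.30976 MJ
Total at Greenland shark: 2454.9824 + 203.256 + 164.30976 = 2822.54816 MJ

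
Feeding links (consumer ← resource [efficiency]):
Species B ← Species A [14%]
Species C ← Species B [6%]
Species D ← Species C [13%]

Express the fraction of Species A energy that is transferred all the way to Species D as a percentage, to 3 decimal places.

Product of link efficiencies: 0.14 × 0.06 × 0.13 = 0.001092
As a percentage: 0.001092 × 100 = 0.109%

0.109%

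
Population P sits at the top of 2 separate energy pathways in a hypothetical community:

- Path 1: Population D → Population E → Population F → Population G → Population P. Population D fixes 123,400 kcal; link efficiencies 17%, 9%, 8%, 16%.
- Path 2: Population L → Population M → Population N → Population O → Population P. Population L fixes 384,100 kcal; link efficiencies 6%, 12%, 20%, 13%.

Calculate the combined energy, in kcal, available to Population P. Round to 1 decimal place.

96.1 kcal

Path 1: 123400 × 0.17 × 0.09 × 0.08 × 0.16 = 24.166656 kcal
Path 2: 384100 × 0.06 × 0.12 × 0.2 × 0.13 = 71.90352 kcal
Total at Population P: 24.166656 + 71.90352 = 96.070176 kcal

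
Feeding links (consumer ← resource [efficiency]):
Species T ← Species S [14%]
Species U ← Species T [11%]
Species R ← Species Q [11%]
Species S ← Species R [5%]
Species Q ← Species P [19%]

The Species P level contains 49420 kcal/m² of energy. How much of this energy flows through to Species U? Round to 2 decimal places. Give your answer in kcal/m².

0.80 kcal/m²

Species Q: 49420 × 0.19 = 9389.8 kcal/m²
Species R: 9389.8 × 0.11 = 1032.878 kcal/m²
Species S: 1032.878 × 0.05 = 51.6439 kcal/m²
Species T: 51.6439 × 0.14 = 7.230146 kcal/m²
Species U: 7.230146 × 0.11 = 0.79531606 kcal/m²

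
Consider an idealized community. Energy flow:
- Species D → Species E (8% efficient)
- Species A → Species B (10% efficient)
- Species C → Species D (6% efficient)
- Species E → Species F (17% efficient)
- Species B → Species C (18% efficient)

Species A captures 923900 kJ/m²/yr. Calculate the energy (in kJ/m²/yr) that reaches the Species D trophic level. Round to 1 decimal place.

Species B: 923900 × 0.1 = 92390 kJ/m²/yr
Species C: 92390 × 0.18 = 16630.2 kJ/m²/yr
Species D: 16630.2 × 0.06 = 997.812 kJ/m²/yr

997.8 kJ/m²/yr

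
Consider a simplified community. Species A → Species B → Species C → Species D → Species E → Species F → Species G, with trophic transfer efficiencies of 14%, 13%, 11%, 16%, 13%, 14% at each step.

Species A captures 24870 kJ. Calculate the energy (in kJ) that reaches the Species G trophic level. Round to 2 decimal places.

Species B: 24870 × 0.14 = 3481.8 kJ
Species C: 3481.8 × 0.13 = 452.634 kJ
Species D: 452.634 × 0.11 = 49.78974 kJ
Species E: 49.78974 × 0.16 = 7.9663584 kJ
Species F: 7.9663584 × 0.13 = 1.035626592 kJ
Species G: 1.035626592 × 0.14 = 0.14498772288 kJ

0.14 kJ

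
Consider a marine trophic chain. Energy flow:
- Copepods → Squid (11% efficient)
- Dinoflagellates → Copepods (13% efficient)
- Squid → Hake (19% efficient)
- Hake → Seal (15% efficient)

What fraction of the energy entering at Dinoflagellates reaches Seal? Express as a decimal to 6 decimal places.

0.000408

Product of link efficiencies: 0.13 × 0.11 × 0.19 × 0.15 = 0.00040755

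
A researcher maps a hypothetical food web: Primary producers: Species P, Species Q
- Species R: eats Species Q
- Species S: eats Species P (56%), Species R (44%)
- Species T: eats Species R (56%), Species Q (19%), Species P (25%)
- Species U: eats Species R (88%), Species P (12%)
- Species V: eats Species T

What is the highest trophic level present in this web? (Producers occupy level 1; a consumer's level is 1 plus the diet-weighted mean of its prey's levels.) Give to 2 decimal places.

3.56

Species R: 1 + 1 = 2
Species S: 1 + (0.56×1 + 0.44×2) = 2.44
Species T: 1 + (0.56×2 + 0.19×1 + 0.25×1) = 2.56
Species U: 1 + (0.88×2 + 0.12×1) = 2.88
Species V: 1 + 2.56 = 3.56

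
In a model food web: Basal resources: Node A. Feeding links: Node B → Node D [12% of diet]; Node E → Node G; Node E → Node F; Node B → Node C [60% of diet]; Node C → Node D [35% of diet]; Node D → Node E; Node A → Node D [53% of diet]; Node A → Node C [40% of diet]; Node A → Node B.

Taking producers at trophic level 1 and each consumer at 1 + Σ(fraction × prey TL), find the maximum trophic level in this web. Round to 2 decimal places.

Node B: 1 + 1 = 2
Node C: 1 + (0.4×1 + 0.6×2) = 2.6
Node D: 1 + (0.12×2 + 0.53×1 + 0.35×2.6) = 2.68
Node E: 1 + 2.68 = 3.68
Node F: 1 + 3.68 = 4.68
Node G: 1 + 3.68 = 4.68

4.68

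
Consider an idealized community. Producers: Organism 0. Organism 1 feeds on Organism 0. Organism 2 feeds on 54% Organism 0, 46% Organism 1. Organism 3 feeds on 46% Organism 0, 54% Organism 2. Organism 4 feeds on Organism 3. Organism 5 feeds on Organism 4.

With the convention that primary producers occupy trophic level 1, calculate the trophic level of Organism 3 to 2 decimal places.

2.79

Organism 1: 1 + 1 = 2
Organism 2: 1 + (0.54×1 + 0.46×2) = 2.46
Organism 3: 1 + (0.46×1 + 0.54×2.46) = 2.7884
Organism 4: 1 + 2.7884 = 3.7884
Organism 5: 1 + 3.7884 = 4.7884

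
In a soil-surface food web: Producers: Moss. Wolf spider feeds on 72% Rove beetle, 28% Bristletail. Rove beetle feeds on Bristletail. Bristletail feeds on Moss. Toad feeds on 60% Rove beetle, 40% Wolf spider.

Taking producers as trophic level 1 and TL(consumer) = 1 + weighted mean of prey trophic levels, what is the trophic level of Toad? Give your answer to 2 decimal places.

Bristletail: 1 + 1 = 2
Rove beetle: 1 + 2 = 3
Wolf spider: 1 + (0.72×3 + 0.28×2) = 3.72
Toad: 1 + (0.6×3 + 0.4×3.72) = 4.288

4.29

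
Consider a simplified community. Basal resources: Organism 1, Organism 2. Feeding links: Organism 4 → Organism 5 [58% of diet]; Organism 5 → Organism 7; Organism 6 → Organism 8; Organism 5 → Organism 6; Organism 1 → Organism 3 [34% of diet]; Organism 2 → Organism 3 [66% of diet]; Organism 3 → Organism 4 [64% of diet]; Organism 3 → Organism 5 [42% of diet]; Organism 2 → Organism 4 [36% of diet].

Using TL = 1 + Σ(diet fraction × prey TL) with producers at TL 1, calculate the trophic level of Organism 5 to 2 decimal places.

3.37

Organism 3: 1 + (0.66×1 + 0.34×1) = 2
Organism 4: 1 + (0.36×1 + 0.64×2) = 2.64
Organism 5: 1 + (0.42×2 + 0.58×2.64) = 3.3712
Organism 6: 1 + 3.3712 = 4.3712
Organism 7: 1 + 3.3712 = 4.3712
Organism 8: 1 + 4.3712 = 5.3712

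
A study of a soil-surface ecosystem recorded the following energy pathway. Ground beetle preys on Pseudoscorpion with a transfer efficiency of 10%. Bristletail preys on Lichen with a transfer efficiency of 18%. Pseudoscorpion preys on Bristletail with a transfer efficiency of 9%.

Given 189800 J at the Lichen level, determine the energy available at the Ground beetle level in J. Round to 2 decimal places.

Bristletail: 189800 × 0.18 = 34164 J
Pseudoscorpion: 34164 × 0.09 = 3074.76 J
Ground beetle: 3074.76 × 0.1 = 307.476 J

307.48 J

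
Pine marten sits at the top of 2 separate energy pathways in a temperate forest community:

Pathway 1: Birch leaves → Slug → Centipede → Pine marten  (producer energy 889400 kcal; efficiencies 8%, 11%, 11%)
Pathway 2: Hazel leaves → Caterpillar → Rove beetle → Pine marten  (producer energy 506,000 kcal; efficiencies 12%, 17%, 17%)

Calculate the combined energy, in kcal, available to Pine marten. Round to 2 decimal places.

Pathway 1: 889400 × 0.08 × 0.11 × 0.11 = 860.9392 kcal
Pathway 2: 506000 × 0.12 × 0.17 × 0.17 = 1754.808 kcal
Total at Pine marten: 860.9392 + 1754.808 = 2615.7472 kcal

2615.75 kcal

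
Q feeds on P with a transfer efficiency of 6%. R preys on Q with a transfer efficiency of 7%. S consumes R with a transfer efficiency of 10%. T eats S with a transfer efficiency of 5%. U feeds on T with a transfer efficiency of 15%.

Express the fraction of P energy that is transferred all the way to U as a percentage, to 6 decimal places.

0.000315%

Product of link efficiencies: 0.06 × 0.07 × 0.1 × 0.05 × 0.15 = 0.00000315
As a percentage: 0.00000315 × 100 = 0.000315%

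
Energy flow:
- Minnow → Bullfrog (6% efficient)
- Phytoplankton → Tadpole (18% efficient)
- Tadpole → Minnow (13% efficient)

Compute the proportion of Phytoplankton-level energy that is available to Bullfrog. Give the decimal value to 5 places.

Product of link efficiencies: 0.18 × 0.13 × 0.06 = 0.001404

0.00140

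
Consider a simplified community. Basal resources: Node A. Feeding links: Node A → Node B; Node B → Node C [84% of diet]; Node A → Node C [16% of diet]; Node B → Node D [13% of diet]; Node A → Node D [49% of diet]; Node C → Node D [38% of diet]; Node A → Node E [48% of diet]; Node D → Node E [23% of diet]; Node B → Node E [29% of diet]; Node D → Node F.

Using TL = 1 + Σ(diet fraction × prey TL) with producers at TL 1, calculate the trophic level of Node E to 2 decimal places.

Node B: 1 + 1 = 2
Node C: 1 + (0.84×2 + 0.16×1) = 2.84
Node D: 1 + (0.13×2 + 0.49×1 + 0.38×2.84) = 2.8292
Node E: 1 + (0.48×1 + 0.23×2.8292 + 0.29×2) = 2.710716
Node F: 1 + 2.8292 = 3.8292

2.71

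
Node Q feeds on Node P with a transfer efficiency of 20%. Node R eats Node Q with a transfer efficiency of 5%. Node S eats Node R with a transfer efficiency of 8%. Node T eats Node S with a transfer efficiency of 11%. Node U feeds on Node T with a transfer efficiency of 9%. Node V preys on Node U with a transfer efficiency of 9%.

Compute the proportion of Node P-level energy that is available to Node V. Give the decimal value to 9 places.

0.000000713

Product of link efficiencies: 0.2 × 0.05 × 0.08 × 0.11 × 0.09 × 0.09 = 0.0000007128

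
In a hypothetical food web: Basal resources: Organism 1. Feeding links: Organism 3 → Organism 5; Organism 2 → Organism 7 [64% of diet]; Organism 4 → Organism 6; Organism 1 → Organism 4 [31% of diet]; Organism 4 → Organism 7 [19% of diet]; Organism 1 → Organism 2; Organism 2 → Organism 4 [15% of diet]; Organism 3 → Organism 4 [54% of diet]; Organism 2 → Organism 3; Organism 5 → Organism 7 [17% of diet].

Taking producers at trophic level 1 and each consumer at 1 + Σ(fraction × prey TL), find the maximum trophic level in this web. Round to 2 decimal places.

Organism 2: 1 + 1 = 2
Organism 3: 1 + 2 = 3
Organism 4: 1 + (0.15×2 + 0.31×1 + 0.54×3) = 3.23
Organism 5: 1 + 3 = 4
Organism 6: 1 + 3.23 = 4.23
Organism 7: 1 + (0.19×3.23 + 0.17×4 + 0.64×2) = 3.5737

4.23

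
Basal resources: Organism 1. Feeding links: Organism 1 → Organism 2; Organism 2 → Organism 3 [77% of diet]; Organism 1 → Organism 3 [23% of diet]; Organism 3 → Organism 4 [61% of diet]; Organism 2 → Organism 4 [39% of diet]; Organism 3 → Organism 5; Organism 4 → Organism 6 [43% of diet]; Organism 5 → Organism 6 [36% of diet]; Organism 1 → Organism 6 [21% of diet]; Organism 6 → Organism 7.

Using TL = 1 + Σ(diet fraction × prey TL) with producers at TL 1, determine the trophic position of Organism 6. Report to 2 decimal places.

4.06

Organism 2: 1 + 1 = 2
Organism 3: 1 + (0.77×2 + 0.23×1) = 2.77
Organism 4: 1 + (0.61×2.77 + 0.39×2) = 3.4697
Organism 5: 1 + 2.77 = 3.77
Organism 6: 1 + (0.43×3.4697 + 0.36×3.77 + 0.21×1) = 4.059171
Organism 7: 1 + 4.059171 = 5.059171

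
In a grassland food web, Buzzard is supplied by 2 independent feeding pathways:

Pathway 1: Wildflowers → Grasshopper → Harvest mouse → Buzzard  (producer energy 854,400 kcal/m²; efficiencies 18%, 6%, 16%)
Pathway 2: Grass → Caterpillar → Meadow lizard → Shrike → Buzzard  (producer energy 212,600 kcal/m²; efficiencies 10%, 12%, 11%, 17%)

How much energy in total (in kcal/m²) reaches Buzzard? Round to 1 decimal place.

1524.1 kcal/m²

Pathway 1: 854400 × 0.18 × 0.06 × 0.16 = 1476.4032 kcal/m²
Pathway 2: 212600 × 0.1 × 0.12 × 0.11 × 0.17 = 47.70744 kcal/m²
Total at Buzzard: 1476.4032 + 47.70744 = 1524.11064 kcal/m²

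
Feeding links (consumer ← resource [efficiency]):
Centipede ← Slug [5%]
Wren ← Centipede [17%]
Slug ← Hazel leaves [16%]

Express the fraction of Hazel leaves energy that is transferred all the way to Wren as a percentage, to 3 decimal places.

Product of link efficiencies: 0.16 × 0.05 × 0.17 = 0.00136
As a percentage: 0.00136 × 100 = 0.136%

0.136%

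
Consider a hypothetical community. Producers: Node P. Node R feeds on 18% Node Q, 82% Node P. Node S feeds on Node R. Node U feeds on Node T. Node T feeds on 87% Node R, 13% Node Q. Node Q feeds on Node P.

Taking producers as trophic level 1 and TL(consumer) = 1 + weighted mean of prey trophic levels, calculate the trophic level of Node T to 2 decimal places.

3.16

Node Q: 1 + 1 = 2
Node R: 1 + (0.18×2 + 0.82×1) = 2.18
Node S: 1 + 2.18 = 3.18
Node T: 1 + (0.87×2.18 + 0.13×2) = 3.1566
Node U: 1 + 3.1566 = 4.1566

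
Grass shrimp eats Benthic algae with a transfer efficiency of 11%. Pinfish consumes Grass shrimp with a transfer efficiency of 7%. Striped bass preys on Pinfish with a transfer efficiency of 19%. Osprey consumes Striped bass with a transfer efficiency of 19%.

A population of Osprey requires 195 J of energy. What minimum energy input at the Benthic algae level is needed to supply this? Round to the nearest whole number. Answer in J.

701515 J

Cumulative transfer efficiency: 0.11 × 0.07 × 0.19 × 0.19 = 0.00027797
Benthic algae energy = 195 / 0.00027797 = 701515 J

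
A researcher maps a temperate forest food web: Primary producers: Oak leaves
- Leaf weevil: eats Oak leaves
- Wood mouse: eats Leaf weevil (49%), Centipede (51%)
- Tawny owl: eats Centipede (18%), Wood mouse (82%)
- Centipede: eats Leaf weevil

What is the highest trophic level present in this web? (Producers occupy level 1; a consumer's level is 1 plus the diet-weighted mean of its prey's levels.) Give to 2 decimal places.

Leaf weevil: 1 + 1 = 2
Centipede: 1 + 2 = 3
Wood mouse: 1 + (0.49×2 + 0.51×3) = 3.51
Tawny owl: 1 + (0.18×3 + 0.82×3.51) = 4.4182

4.42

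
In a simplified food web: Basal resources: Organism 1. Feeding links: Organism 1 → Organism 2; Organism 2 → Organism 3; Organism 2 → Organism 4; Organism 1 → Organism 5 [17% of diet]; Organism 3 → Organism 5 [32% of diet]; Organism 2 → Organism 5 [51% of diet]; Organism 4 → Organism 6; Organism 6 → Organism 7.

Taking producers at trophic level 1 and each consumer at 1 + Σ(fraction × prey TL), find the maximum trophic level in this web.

Organism 2: 1 + 1 = 2
Organism 3: 1 + 2 = 3
Organism 4: 1 + 2 = 3
Organism 5: 1 + (0.17×1 + 0.32×3 + 0.51×2) = 3.15
Organism 6: 1 + 3 = 4
Organism 7: 1 + 4 = 5

5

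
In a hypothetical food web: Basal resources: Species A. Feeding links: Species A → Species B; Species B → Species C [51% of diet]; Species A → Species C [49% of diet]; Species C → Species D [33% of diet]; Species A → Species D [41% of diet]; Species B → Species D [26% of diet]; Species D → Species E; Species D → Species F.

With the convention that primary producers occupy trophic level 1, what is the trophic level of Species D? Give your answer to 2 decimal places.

Species B: 1 + 1 = 2
Species C: 1 + (0.51×2 + 0.49×1) = 2.51
Species D: 1 + (0.33×2.51 + 0.41×1 + 0.26×2) = 2.7583
Species E: 1 + 2.7583 = 3.7583
Species F: 1 + 2.7583 = 3.7583

2.76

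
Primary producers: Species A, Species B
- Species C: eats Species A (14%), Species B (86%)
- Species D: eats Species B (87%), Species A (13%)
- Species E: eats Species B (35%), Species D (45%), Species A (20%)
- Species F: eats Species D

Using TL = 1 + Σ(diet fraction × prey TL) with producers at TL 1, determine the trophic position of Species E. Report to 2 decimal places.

Species C: 1 + (0.14×1 + 0.86×1) = 2
Species D: 1 + (0.87×1 + 0.13×1) = 2
Species E: 1 + (0.35×1 + 0.45×2 + 0.2×1) = 2.45
Species F: 1 + 2 = 3

2.45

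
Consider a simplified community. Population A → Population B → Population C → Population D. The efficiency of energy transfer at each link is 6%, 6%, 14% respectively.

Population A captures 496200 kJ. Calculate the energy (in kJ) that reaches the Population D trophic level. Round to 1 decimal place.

250.1 kJ

Population B: 496200 × 0.06 = 29772 kJ
Population C: 29772 × 0.06 = 1786.32 kJ
Population D: 1786.32 × 0.14 = 250.0848 kJ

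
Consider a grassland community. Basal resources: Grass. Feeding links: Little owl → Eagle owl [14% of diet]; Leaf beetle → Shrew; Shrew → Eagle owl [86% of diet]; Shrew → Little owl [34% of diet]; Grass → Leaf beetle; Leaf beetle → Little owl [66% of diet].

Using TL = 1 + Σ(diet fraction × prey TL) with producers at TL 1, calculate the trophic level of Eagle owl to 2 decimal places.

Leaf beetle: 1 + 1 = 2
Shrew: 1 + 2 = 3
Little owl: 1 + (0.34×3 + 0.66×2) = 3.34
Eagle owl: 1 + (0.86×3 + 0.14×3.34) = 4.0476

4.05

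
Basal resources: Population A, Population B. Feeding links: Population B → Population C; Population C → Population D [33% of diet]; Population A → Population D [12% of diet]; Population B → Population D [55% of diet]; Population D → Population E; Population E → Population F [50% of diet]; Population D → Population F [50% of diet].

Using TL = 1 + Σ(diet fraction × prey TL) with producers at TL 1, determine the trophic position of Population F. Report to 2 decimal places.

3.83

Population C: 1 + 1 = 2
Population D: 1 + (0.33×2 + 0.12×1 + 0.55×1) = 2.33
Population E: 1 + 2.33 = 3.33
Population F: 1 + (0.5×3.33 + 0.5×2.33) = 3.83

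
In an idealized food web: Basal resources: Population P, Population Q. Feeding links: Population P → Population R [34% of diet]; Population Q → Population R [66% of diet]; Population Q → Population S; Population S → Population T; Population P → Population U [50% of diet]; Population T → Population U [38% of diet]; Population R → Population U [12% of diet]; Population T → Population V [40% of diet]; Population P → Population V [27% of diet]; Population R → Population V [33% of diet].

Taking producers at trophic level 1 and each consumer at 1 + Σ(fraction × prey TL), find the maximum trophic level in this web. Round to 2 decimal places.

Population R: 1 + (0.34×1 + 0.66×1) = 2
Population S: 1 + 1 = 2
Population T: 1 + 2 = 3
Population U: 1 + (0.5×1 + 0.38×3 + 0.12×2) = 2.88
Population V: 1 + (0.4×3 + 0.27×1 + 0.33×2) = 3.13

3.13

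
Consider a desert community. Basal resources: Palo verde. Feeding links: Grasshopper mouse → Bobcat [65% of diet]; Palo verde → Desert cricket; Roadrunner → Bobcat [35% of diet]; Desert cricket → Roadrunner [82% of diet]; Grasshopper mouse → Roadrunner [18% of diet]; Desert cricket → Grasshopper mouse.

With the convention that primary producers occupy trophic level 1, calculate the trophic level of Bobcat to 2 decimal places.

Desert cricket: 1 + 1 = 2
Grasshopper mouse: 1 + 2 = 3
Roadrunner: 1 + (0.82×2 + 0.18×3) = 3.18
Bobcat: 1 + (0.65×3 + 0.35×3.18) = 4.063

4.06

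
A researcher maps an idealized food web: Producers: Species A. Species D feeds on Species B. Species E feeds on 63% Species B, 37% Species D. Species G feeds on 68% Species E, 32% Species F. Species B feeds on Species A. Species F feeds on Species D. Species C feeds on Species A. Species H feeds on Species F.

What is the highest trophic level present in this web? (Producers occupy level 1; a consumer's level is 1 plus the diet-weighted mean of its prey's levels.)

Species B: 1 + 1 = 2
Species C: 1 + 1 = 2
Species D: 1 + 2 = 3
Species E: 1 + (0.63×2 + 0.37×3) = 3.37
Species F: 1 + 3 = 4
Species G: 1 + (0.68×3.37 + 0.32×4) = 4.5716
Species H: 1 + 4 = 5

5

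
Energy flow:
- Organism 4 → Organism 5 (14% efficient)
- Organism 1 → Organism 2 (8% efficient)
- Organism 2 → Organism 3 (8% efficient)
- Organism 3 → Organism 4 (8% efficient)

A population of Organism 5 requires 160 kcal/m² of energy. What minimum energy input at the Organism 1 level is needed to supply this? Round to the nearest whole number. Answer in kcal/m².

2232143 kcal/m²

Cumulative transfer efficiency: 0.08 × 0.08 × 0.08 × 0.14 = 0.00007168
Organism 1 energy = 160 / 0.00007168 = 2232143 kcal/m²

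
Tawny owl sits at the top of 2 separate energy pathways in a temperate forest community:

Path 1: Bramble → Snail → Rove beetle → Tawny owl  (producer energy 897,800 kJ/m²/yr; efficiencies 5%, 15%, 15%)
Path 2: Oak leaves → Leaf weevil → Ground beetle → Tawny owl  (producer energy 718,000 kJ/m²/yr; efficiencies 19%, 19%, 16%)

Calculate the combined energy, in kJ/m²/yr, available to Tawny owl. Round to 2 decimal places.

Path 1: 897800 × 0.05 × 0.15 × 0.15 = 1010.025 kJ/m²/yr
Path 2: 718000 × 0.19 × 0.19 × 0.16 = 4147.168 kJ/m²/yr
Total at Tawny owl: 1010.025 + 4147.168 = 5157.193 kJ/m²/yr

5157.19 kJ/m²/yr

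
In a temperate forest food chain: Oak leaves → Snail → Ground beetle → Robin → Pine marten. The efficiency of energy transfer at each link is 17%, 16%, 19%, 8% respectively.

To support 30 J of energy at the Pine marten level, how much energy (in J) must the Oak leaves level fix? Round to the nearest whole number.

Cumulative transfer efficiency: 0.17 × 0.16 × 0.19 × 0.08 = 0.00041344
Oak leaves energy = 30 / 0.00041344 = 72562 J

72562 J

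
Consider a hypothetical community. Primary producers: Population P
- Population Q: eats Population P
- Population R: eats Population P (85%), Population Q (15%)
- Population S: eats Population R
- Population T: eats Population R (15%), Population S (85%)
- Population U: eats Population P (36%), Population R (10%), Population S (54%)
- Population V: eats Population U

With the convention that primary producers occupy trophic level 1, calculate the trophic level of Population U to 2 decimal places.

3.28

Population Q: 1 + 1 = 2
Population R: 1 + (0.85×1 + 0.15×2) = 2.15
Population S: 1 + 2.15 = 3.15
Population T: 1 + (0.15×2.15 + 0.85×3.15) = 4
Population U: 1 + (0.36×1 + 0.1×2.15 + 0.54×3.15) = 3.276
Population V: 1 + 3.276 = 4.276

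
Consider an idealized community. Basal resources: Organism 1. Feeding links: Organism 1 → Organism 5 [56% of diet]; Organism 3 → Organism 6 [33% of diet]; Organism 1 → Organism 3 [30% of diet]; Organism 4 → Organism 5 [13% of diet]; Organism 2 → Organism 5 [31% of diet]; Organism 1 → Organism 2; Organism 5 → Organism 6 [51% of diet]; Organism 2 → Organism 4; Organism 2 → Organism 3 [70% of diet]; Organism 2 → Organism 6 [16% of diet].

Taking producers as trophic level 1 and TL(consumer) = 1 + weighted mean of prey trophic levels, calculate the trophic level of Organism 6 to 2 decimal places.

Organism 2: 1 + 1 = 2
Organism 3: 1 + (0.3×1 + 0.7×2) = 2.7
Organism 4: 1 + 2 = 3
Organism 5: 1 + (0.31×2 + 0.13×3 + 0.56×1) = 2.57
Organism 6: 1 + (0.33×2.7 + 0.16×2 + 0.51×2.57) = 3.5217

3.52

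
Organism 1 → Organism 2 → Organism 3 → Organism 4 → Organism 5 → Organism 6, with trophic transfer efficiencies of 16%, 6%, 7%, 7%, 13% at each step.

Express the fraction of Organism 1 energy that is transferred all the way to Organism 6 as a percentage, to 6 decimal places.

0.000612%

Product of link efficiencies: 0.16 × 0.06 × 0.07 × 0.07 × 0.13 = 0.0000061152
As a percentage: 0.0000061152 × 100 = 0.000612%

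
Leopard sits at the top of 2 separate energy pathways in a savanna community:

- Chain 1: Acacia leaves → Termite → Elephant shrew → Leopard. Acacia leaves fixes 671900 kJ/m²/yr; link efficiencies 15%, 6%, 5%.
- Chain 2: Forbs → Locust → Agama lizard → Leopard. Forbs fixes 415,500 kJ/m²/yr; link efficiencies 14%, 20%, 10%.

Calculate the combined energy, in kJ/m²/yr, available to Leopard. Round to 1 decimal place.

Chain 1: 671900 × 0.15 × 0.06 × 0.05 = 302.355 kJ/m²/yr
Chain 2: 415500 × 0.14 × 0.2 × 0.1 = 1163.4 kJ/m²/yr
Total at Leopard: 302.355 + 1163.4 = 1465.755 kJ/m²/yr

1465.8 kJ/m²/yr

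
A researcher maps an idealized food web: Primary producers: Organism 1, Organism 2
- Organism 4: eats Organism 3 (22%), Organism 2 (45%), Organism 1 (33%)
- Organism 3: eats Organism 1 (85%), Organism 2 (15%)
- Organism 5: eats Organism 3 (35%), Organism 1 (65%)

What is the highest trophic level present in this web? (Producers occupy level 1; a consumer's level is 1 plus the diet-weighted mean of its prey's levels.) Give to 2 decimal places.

Organism 3: 1 + (0.85×1 + 0.15×1) = 2
Organism 4: 1 + (0.22×2 + 0.45×1 + 0.33×1) = 2.22
Organism 5: 1 + (0.35×2 + 0.65×1) = 2.35

2.35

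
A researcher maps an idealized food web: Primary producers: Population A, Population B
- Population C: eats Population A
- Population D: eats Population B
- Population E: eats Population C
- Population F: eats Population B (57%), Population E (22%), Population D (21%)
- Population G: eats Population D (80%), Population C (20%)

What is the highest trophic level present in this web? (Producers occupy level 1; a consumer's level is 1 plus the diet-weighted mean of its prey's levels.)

3

Population C: 1 + 1 = 2
Population D: 1 + 1 = 2
Population E: 1 + 2 = 3
Population F: 1 + (0.57×1 + 0.22×3 + 0.21×2) = 2.65
Population G: 1 + (0.8×2 + 0.2×2) = 3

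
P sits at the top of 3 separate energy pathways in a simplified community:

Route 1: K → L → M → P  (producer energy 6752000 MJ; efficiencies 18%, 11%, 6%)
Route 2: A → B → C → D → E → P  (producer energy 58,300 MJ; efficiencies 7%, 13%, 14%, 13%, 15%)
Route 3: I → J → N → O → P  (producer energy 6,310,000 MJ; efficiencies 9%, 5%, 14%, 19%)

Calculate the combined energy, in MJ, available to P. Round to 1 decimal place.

8778.1 MJ

Route 1: 6752000 × 0.18 × 0.11 × 0.06 = 8021.376 MJ
Route 2: 58300 × 0.07 × 0.13 × 0.14 × 0.13 × 0.15 = 1.4483469 MJ
Route 3: 6310000 × 0.09 × 0.05 × 0.14 × 0.19 = 755.307 MJ
Total at P: 8021.376 + 1.4483469 + 755.307 = 8778.1313469 MJ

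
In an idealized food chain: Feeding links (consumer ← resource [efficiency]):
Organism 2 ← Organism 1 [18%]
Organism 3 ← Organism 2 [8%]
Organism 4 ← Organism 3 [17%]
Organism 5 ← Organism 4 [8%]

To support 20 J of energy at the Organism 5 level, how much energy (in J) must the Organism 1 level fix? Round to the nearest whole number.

102124 J

Cumulative transfer efficiency: 0.18 × 0.08 × 0.17 × 0.08 = 0.00019584
Organism 1 energy = 20 / 0.00019584 = 102124 J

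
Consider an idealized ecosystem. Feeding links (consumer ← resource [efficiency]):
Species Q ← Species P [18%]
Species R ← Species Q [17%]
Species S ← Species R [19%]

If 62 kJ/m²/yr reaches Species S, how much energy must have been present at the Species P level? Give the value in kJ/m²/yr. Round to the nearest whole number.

Cumulative transfer efficiency: 0.18 × 0.17 × 0.19 = 0.005814
Species P energy = 62 / 0.005814 = 10664 kJ/m²/yr

10664 kJ/m²/yr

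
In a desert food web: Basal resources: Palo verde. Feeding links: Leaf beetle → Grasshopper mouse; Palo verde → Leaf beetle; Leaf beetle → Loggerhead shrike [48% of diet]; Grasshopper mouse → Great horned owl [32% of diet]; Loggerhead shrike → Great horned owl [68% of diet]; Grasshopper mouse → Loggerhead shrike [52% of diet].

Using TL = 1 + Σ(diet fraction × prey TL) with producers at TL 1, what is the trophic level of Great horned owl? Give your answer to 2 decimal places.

Leaf beetle: 1 + 1 = 2
Grasshopper mouse: 1 + 2 = 3
Loggerhead shrike: 1 + (0.48×2 + 0.52×3) = 3.52
Great horned owl: 1 + (0.32×3 + 0.68×3.52) = 4.3536

4.35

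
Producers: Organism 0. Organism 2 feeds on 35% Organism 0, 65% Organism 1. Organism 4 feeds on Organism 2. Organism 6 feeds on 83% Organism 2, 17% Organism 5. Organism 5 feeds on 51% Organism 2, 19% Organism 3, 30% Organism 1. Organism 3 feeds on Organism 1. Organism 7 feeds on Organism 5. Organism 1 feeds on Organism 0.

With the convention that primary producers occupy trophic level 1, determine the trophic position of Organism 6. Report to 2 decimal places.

3.80

Organism 1: 1 + 1 = 2
Organism 2: 1 + (0.35×1 + 0.65×2) = 2.65
Organism 3: 1 + 2 = 3
Organism 4: 1 + 2.65 = 3.65
Organism 5: 1 + (0.51×2.65 + 0.19×3 + 0.3×2) = 3.5215
Organism 6: 1 + (0.83×2.65 + 0.17×3.5215) = 3.798155
Organism 7: 1 + 3.5215 = 4.5215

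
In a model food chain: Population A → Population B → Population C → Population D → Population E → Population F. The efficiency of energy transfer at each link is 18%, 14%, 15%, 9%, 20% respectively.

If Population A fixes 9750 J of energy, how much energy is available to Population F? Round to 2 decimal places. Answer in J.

Population B: 9750 × 0.18 = 1755 J
Population C: 1755 × 0.14 = 245.7 J
Population D: 245.7 × 0.15 = 36.855 J
Population E: 36.855 × 0.09 = 3.31695 J
Population F: 3.31695 × 0.2 = 0.66339 J

0.66 J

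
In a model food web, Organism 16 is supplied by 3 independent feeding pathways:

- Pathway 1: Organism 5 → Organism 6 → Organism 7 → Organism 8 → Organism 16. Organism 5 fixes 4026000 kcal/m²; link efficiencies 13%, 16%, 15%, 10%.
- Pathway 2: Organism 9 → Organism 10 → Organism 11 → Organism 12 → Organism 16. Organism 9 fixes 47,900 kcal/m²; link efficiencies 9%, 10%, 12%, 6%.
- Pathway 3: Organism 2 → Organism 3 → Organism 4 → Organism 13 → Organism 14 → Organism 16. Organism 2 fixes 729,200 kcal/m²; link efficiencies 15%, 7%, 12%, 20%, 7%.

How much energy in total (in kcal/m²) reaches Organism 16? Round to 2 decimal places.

1272.08 kcal/m²

Pathway 1: 4026000 × 0.13 × 0.16 × 0.15 × 0.1 = 1256.112 kcal/m²
Pathway 2: 47900 × 0.09 × 0.1 × 0.12 × 0.06 = 3.10392 kcal/m²
Pathway 3: 729200 × 0.15 × 0.07 × 0.12 × 0.2 × 0.07 = 12.863088 kcal/m²
Total at Organism 16: 1256.112 + 3.10392 + 12.863088 = 1272.079008 kcal/m²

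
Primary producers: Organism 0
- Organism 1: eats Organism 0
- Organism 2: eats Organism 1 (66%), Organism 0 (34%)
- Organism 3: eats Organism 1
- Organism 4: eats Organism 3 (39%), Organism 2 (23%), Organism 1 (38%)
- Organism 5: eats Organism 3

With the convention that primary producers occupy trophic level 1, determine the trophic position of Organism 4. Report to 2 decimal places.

3.54

Organism 1: 1 + 1 = 2
Organism 2: 1 + (0.66×2 + 0.34×1) = 2.66
Organism 3: 1 + 2 = 3
Organism 4: 1 + (0.39×3 + 0.23×2.66 + 0.38×2) = 3.5418
Organism 5: 1 + 3 = 4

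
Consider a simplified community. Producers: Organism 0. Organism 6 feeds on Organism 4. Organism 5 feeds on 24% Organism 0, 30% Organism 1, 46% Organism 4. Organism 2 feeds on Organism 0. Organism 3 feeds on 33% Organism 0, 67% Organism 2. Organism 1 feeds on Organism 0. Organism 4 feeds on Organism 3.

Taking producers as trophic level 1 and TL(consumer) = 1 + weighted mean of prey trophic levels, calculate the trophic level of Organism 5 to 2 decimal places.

3.53

Organism 1: 1 + 1 = 2
Organism 2: 1 + 1 = 2
Organism 3: 1 + (0.33×1 + 0.67×2) = 2.67
Organism 4: 1 + 2.67 = 3.67
Organism 5: 1 + (0.24×1 + 0.3×2 + 0.46×3.67) = 3.5282
Organism 6: 1 + 3.67 = 4.67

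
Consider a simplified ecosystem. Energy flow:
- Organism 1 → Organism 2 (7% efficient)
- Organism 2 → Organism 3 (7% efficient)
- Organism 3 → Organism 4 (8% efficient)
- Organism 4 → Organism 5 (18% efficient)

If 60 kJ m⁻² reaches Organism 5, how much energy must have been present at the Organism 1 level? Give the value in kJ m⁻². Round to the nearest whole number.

Cumulative transfer efficiency: 0.07 × 0.07 × 0.08 × 0.18 = 0.00007056
Organism 1 energy = 60 / 0.00007056 = 850340 kJ m⁻²

850340 kJ m⁻²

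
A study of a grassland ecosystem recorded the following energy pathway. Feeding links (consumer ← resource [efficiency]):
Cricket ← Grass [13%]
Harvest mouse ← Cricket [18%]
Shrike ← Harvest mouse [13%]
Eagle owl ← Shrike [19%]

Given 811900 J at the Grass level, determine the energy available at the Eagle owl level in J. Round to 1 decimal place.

469.3 J

Cricket: 811900 × 0.13 = 105547 J
Harvest mouse: 105547 × 0.18 = 18998.46 J
Shrike: 18998.46 × 0.13 = 2469.7998 J
Eagle owl: 2469.7998 × 0.19 = 469.261962 J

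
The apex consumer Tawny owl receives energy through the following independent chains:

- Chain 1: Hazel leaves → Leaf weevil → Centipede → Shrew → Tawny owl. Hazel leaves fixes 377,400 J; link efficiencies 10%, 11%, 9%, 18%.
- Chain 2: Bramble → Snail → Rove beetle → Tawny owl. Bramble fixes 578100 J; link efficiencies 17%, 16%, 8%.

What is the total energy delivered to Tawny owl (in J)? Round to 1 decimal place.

Chain 1: 377400 × 0.1 × 0.11 × 0.09 × 0.18 = 67.25268 J
Chain 2: 578100 × 0.17 × 0.16 × 0.08 = 1257.9456 J
Total at Tawny owl: 67.25268 + 1257.9456 = 1325.19828 J

1325.2 J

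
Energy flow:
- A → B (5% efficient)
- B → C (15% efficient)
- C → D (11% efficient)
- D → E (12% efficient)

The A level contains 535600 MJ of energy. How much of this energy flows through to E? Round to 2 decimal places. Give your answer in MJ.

B: 535600 × 0.05 = 26780 MJ
C: 26780 × 0.15 = 4017 MJ
D: 4017 × 0.11 = 441.87 MJ
E: 441.87 × 0.12 = 53.0244 MJ

53.02 MJ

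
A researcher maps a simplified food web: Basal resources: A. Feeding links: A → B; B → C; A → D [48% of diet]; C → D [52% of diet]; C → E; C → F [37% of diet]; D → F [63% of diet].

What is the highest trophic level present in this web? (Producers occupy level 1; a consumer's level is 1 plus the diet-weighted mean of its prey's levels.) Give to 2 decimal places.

4.03

B: 1 + 1 = 2
C: 1 + 2 = 3
D: 1 + (0.48×1 + 0.52×3) = 3.04
E: 1 + 3 = 4
F: 1 + (0.37×3 + 0.63×3.04) = 4.0252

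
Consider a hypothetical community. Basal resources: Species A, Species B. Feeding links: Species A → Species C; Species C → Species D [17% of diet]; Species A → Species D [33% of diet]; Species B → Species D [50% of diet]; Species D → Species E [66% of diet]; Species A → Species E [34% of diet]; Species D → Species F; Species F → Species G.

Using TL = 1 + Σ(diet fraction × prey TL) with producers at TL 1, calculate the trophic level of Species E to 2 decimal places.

Species C: 1 + 1 = 2
Species D: 1 + (0.17×2 + 0.33×1 + 0.5×1) = 2.17
Species E: 1 + (0.66×2.17 + 0.34×1) = 2.7722
Species F: 1 + 2.17 = 3.17
Species G: 1 + 3.17 = 4.17

2.77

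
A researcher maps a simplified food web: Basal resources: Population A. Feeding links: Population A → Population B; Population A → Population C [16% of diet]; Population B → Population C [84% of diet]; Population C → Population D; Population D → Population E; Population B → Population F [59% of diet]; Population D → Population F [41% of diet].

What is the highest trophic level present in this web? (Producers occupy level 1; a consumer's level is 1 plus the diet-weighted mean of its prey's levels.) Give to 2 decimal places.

4.84

Population B: 1 + 1 = 2
Population C: 1 + (0.16×1 + 0.84×2) = 2.84
Population D: 1 + 2.84 = 3.84
Population E: 1 + 3.84 = 4.84
Population F: 1 + (0.59×2 + 0.41×3.84) = 3.7544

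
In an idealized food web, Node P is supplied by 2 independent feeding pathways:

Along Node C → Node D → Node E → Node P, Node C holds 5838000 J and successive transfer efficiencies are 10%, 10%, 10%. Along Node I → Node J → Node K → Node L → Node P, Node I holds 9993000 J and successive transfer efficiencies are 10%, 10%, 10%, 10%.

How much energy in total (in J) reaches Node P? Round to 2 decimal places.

6837.30 J

Via Node C: 5838000 × 0.1 × 0.1 × 0.1 = 5838 J
Via Node I: 9993000 × 0.1 × 0.1 × 0.1 × 0.1 = 999.3 J
Total at Node P: 5838 + 999.3 = 6837.3 J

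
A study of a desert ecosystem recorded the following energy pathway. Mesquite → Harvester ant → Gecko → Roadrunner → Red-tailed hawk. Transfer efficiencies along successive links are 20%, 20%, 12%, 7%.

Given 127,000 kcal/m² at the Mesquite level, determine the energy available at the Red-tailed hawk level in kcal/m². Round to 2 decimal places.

Harvester ant: 127000 × 0.2 = 25400 kcal/m²
Gecko: 25400 × 0.2 = 5080 kcal/m²
Roadrunner: 5080 × 0.12 = 609.6 kcal/m²
Red-tailed hawk: 609.6 × 0.07 = 42.672 kcal/m²

42.67 kcal/m²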